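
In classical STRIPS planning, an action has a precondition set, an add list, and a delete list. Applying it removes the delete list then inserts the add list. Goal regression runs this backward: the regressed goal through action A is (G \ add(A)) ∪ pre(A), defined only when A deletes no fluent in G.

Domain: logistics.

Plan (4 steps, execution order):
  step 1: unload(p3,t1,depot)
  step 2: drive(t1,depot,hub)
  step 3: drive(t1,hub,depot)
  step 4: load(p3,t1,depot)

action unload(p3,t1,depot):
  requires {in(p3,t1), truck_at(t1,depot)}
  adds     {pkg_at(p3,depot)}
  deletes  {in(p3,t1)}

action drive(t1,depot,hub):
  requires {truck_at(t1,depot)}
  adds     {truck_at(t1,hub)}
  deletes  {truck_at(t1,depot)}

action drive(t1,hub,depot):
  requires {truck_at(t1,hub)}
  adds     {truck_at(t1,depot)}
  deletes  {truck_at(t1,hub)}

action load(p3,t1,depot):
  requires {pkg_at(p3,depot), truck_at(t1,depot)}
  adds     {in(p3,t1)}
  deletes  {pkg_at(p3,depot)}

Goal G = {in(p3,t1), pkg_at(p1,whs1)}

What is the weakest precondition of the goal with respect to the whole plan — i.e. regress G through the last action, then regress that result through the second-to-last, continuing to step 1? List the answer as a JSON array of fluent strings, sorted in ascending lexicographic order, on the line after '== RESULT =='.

Work backward from the goal:
  through step 4 (load(p3,t1,depot)): drop {in(p3,t1)}, keep {pkg_at(p1,whs1)}, require {pkg_at(p3,depot), truck_at(t1,depot)}
    → {pkg_at(p1,whs1), pkg_at(p3,depot), truck_at(t1,depot)}
  through step 3 (drive(t1,hub,depot)): drop {truck_at(t1,depot)}, keep {pkg_at(p1,whs1), pkg_at(p3,depot)}, require {truck_at(t1,hub)}
    → {pkg_at(p1,whs1), pkg_at(p3,depot), truck_at(t1,hub)}
  through step 2 (drive(t1,depot,hub)): drop {truck_at(t1,hub)}, keep {pkg_at(p1,whs1), pkg_at(p3,depot)}, require {truck_at(t1,depot)}
    → {pkg_at(p1,whs1), pkg_at(p3,depot), truck_at(t1,depot)}
  through step 1 (unload(p3,t1,depot)): drop {pkg_at(p3,depot)}, keep {pkg_at(p1,whs1), truck_at(t1,depot)}, require {in(p3,t1), truck_at(t1,depot)}
    → {in(p3,t1), pkg_at(p1,whs1), truck_at(t1,depot)}

== RESULT ==
["in(p3,t1)", "pkg_at(p1,whs1)", "truck_at(t1,depot)"]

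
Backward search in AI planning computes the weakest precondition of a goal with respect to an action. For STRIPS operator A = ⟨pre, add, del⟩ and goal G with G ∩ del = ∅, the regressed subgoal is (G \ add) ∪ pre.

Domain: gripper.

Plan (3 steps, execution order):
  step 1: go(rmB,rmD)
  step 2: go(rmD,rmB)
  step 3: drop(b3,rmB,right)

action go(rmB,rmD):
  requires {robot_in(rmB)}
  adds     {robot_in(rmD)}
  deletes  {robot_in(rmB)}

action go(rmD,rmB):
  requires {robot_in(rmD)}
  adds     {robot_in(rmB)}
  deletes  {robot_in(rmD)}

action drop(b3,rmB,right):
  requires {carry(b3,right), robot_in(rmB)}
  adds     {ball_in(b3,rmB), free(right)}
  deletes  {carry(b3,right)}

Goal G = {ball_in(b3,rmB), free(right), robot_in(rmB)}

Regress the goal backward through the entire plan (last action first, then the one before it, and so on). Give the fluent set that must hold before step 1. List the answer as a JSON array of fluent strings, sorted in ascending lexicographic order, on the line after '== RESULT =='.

Work backward from the goal:
  through step 3 (drop(b3,rmB,right)): drop {ball_in(b3,rmB), free(right)}, keep {robot_in(rmB)}, require {carry(b3,right), robot_in(rmB)}
    → {carry(b3,right), robot_in(rmB)}
  through step 2 (go(rmD,rmB)): drop {robot_in(rmB)}, keep {carry(b3,right)}, require {robot_in(rmD)}
    → {carry(b3,right), robot_in(rmD)}
  through step 1 (go(rmB,rmD)): drop {robot_in(rmD)}, keep {carry(b3,right)}, require {robot_in(rmB)}
    → {carry(b3,right), robot_in(rmB)}

== RESULT ==
["carry(b3,right)", "robot_in(rmB)"]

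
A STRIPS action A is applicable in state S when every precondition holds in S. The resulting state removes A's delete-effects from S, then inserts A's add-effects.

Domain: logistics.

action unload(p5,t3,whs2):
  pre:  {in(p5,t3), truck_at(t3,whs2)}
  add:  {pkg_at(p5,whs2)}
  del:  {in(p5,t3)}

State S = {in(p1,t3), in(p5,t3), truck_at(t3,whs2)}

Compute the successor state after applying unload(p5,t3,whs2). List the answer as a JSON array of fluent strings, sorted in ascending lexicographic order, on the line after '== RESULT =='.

Compute (S \ del) ∪ add:
  pre ⊆ S: {in(p5,t3), truck_at(t3,whs2)} ⊆ S  — applicable
  S \ del = {in(p1,t3), truck_at(t3,whs2)}
  ∪ add   = {in(p1,t3), pkg_at(p5,whs2), truck_at(t3,whs2)}

== RESULT ==
["in(p1,t3)", "pkg_at(p5,whs2)", "truck_at(t3,whs2)"]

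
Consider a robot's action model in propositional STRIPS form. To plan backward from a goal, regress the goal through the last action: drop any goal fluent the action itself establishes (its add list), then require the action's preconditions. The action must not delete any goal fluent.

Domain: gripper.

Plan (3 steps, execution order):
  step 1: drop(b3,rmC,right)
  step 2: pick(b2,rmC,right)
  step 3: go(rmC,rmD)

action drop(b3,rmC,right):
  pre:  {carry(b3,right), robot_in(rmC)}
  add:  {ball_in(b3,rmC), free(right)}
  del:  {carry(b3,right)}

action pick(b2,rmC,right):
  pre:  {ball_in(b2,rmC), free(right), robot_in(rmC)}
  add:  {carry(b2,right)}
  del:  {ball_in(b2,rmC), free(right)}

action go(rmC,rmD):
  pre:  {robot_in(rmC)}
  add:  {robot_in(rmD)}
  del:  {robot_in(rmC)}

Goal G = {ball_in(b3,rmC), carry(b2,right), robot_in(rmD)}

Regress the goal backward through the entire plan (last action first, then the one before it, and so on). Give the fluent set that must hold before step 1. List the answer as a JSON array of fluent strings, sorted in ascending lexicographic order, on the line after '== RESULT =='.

Work backward from the goal:
  through step 3 (go(rmC,rmD)): drop {robot_in(rmD)}, keep {ball_in(b3,rmC), carry(b2,right)}, require {robot_in(rmC)}
    → {ball_in(b3,rmC), carry(b2,right), robot_in(rmC)}
  through step 2 (pick(b2,rmC,right)): drop {carry(b2,right)}, keep {ball_in(b3,rmC), robot_in(rmC)}, require {ball_in(b2,rmC), free(right), robot_in(rmC)}
    → {ball_in(b2,rmC), ball_in(b3,rmC), free(right), robot_in(rmC)}
  through step 1 (drop(b3,rmC,right)): drop {ball_in(b3,rmC), free(right)}, keep {ball_in(b2,rmC), robot_in(rmC)}, require {carry(b3,right), robot_in(rmC)}
    → {ball_in(b2,rmC), carry(b3,right), robot_in(rmC)}

== RESULT ==
["ball_in(b2,rmC)", "carry(b3,right)", "robot_in(rmC)"]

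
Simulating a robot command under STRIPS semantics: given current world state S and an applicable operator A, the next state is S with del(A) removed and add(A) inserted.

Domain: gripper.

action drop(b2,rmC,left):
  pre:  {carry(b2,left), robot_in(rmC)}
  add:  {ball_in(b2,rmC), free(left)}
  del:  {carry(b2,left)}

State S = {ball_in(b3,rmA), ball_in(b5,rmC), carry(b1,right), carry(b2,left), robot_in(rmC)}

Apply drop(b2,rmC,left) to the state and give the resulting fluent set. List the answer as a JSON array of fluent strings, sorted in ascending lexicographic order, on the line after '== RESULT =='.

Compute (S \ del) ∪ add:
  pre ⊆ S: {carry(b2,left), robot_in(rmC)} ⊆ S  — applicable
  S \ del = {ball_in(b3,rmA), ball_in(b5,rmC), carry(b1,right), robot_in(rmC)}
  ∪ add   = {ball_in(b2,rmC), ball_in(b3,rmA), ball_in(b5,rmC), carry(b1,right), free(left), robot_in(rmC)}

== RESULT ==
["ball_in(b2,rmC)", "ball_in(b3,rmA)", "ball_in(b5,rmC)", "carry(b1,right)", "free(left)", "robot_in(rmC)"]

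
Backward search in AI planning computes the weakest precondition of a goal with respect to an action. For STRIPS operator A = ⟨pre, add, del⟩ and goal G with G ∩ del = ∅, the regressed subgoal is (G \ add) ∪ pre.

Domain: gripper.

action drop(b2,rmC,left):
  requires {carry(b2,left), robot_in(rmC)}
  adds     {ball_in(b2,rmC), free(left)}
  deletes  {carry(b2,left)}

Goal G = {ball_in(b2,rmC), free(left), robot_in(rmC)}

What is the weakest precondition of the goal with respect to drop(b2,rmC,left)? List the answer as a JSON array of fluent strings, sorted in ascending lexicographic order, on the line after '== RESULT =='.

Regress:
  G ∩ del = {}  (empty — regression defined)
  G \ add = {ball_in(b2,rmC), free(left), robot_in(rmC)} \ {ball_in(b2,rmC), free(left)} = {robot_in(rmC)}
  ∪ pre   = {robot_in(rmC)} ∪ {carry(b2,left), robot_in(rmC)}
          = {carry(b2,left), robot_in(rmC)}

== RESULT ==
["carry(b2,left)", "robot_in(rmC)"]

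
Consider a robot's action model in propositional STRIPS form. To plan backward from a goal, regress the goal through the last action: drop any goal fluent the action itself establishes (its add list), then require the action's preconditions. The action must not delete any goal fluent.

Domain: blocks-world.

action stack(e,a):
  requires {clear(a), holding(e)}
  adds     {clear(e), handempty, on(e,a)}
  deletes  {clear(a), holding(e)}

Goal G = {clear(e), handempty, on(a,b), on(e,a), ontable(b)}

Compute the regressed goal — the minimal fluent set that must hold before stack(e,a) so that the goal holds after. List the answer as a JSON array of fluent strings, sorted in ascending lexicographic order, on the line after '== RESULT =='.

Regress:
  G ∩ del = {}  (empty — regression defined)
  G \ add = {clear(e), handempty, on(a,b), on(e,a), ontable(b)} \ {clear(e), handempty, on(e,a)} = {on(a,b), ontable(b)}
  ∪ pre   = {on(a,b), ontable(b)} ∪ {clear(a), holding(e)}
          = {clear(a), holding(e), on(a,b), ontable(b)}

== RESULT ==
["clear(a)", "holding(e)", "on(a,b)", "ontable(b)"]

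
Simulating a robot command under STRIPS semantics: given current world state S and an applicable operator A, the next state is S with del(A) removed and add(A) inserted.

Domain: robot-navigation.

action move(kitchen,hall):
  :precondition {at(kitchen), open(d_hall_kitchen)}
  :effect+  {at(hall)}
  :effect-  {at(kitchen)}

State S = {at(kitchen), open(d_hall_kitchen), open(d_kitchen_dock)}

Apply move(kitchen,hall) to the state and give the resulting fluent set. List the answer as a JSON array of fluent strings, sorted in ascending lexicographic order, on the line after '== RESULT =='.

Progress:
  pre ⊆ S: {at(kitchen), open(d_hall_kitchen)} ⊆ S  — applicable
  S \ del = {open(d_hall_kitchen), open(d_kitchen_dock)}
  ∪ add   = {at(hall), open(d_hall_kitchen), open(d_kitchen_dock)}

== RESULT ==
["at(hall)", "open(d_hall_kitchen)", "open(d_kitchen_dock)"]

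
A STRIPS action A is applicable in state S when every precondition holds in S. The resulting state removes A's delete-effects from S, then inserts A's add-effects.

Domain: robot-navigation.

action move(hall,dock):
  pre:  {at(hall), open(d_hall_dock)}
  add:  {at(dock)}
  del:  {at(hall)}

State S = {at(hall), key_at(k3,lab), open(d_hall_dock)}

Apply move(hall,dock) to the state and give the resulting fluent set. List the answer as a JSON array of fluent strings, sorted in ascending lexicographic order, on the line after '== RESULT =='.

Progress:
  pre ⊆ S: {at(hall), open(d_hall_dock)} ⊆ S  — applicable
  S \ del = {key_at(k3,lab), open(d_hall_dock)}
  ∪ add   = {at(dock), key_at(k3,lab), open(d_hall_dock)}

== RESULT ==
["at(dock)", "key_at(k3,lab)", "open(d_hall_dock)"]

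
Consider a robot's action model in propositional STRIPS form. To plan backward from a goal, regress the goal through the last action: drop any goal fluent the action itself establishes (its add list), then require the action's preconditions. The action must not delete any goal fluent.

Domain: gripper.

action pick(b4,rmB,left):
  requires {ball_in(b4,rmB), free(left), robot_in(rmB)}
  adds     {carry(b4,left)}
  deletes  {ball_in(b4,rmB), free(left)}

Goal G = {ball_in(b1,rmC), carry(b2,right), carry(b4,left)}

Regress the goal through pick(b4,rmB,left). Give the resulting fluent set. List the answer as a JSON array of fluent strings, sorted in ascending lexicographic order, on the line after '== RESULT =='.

Compute (G \ add) ∪ pre:
  G ∩ del = {}  (empty — regression defined)
  G \ add = {ball_in(b1,rmC), carry(b2,right), carry(b4,left)} \ {carry(b4,left)} = {ball_in(b1,rmC), carry(b2,right)}
  ∪ pre   = {ball_in(b1,rmC), carry(b2,right)} ∪ {ball_in(b4,rmB), free(left), robot_in(rmB)}
          = {ball_in(b1,rmC), ball_in(b4,rmB), carry(b2,right), free(left), robot_in(rmB)}

== RESULT ==
["ball_in(b1,rmC)", "ball_in(b4,rmB)", "carry(b2,right)", "free(left)", "robot_in(rmB)"]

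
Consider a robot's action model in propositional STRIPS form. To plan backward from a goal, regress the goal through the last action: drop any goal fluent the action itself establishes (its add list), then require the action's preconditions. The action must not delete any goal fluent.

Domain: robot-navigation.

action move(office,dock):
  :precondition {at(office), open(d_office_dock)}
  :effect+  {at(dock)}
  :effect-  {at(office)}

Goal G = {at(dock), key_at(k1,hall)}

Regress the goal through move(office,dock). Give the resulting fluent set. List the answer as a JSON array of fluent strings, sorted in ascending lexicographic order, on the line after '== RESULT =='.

Compute (G \ add) ∪ pre:
  G ∩ del = {}  (empty — regression defined)
  G \ add = {at(dock), key_at(k1,hall)} \ {at(dock)} = {key_at(k1,hall)}
  ∪ pre   = {key_at(k1,hall)} ∪ {at(office), open(d_office_dock)}
          = {at(office), key_at(k1,hall), open(d_office_dock)}

== RESULT ==
["at(office)", "key_at(k1,hall)", "open(d_office_dock)"]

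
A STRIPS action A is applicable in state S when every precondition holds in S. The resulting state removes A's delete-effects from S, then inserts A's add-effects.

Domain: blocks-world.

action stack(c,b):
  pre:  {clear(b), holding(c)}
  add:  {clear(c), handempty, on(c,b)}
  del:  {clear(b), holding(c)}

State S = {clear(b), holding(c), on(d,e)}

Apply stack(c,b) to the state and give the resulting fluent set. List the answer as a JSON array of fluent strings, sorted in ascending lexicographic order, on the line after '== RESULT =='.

Compute (S \ del) ∪ add:
  pre ⊆ S: {clear(b), holding(c)} ⊆ S  — applicable
  S \ del = {on(d,e)}
  ∪ add   = {clear(c), handempty, on(c,b), on(d,e)}

== RESULT ==
["clear(c)", "handempty", "on(c,b)", "on(d,e)"]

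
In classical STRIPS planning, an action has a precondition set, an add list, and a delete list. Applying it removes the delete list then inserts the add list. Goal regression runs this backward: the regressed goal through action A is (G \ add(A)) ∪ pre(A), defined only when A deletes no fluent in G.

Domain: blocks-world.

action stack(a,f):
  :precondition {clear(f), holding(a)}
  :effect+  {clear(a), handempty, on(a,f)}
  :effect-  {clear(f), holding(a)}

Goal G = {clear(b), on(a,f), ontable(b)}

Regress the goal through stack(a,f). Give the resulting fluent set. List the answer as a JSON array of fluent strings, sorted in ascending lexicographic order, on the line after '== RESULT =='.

Compute (G \ add) ∪ pre:
  G ∩ del = {}  (empty — regression defined)
  G \ add = {clear(b), on(a,f), ontable(b)} \ {clear(a), handempty, on(a,f)} = {clear(b), ontable(b)}
  ∪ pre   = {clear(b), ontable(b)} ∪ {clear(f), holding(a)}
          = {clear(b), clear(f), holding(a), ontable(b)}

== RESULT ==
["clear(b)", "clear(f)", "holding(a)", "ontable(b)"]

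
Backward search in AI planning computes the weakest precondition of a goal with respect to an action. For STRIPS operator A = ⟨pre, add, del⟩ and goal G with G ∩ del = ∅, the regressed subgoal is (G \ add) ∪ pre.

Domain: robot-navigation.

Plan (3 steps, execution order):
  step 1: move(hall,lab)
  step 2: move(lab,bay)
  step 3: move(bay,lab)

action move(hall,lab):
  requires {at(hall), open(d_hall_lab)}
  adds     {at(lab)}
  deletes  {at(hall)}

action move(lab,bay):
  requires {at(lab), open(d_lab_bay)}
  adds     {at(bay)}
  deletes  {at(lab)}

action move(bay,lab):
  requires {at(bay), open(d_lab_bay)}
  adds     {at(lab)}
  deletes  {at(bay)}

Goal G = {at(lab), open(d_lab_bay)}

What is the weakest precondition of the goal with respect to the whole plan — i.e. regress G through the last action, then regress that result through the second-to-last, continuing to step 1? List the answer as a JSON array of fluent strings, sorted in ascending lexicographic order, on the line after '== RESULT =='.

Work backward from the goal:
  through step 3 (move(bay,lab)): drop {at(lab)}, keep {open(d_lab_bay)}, require {at(bay), open(d_lab_bay)}
    → {at(bay), open(d_lab_bay)}
  through step 2 (move(lab,bay)): drop {at(bay)}, keep {open(d_lab_bay)}, require {at(lab), open(d_lab_bay)}
    → {at(lab), open(d_lab_bay)}
  through step 1 (move(hall,lab)): drop {at(lab)}, keep {open(d_lab_bay)}, require {at(hall), open(d_hall_lab)}
    → {at(hall), open(d_hall_lab), open(d_lab_bay)}

== RESULT ==
["at(hall)", "open(d_hall_lab)", "open(d_lab_bay)"]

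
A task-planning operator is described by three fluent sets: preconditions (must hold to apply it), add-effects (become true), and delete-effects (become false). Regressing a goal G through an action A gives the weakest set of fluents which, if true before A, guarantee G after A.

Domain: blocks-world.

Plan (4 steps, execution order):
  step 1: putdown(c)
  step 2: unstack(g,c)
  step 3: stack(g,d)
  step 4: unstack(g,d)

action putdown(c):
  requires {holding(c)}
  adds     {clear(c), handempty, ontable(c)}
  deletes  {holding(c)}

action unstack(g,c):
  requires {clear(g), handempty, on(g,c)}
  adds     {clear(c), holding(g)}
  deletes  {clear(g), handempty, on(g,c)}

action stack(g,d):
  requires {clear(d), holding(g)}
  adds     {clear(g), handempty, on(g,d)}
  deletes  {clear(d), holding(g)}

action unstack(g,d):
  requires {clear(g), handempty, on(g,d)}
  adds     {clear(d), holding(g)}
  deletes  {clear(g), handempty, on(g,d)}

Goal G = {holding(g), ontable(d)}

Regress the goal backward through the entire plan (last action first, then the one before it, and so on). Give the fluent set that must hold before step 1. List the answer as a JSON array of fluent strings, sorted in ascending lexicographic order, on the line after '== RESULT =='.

Work backward from the goal:
  through step 4 (unstack(g,d)): drop {holding(g)}, keep {ontable(d)}, require {clear(g), handempty, on(g,d)}
    → {clear(g), handempty, on(g,d), ontable(d)}
  through step 3 (stack(g,d)): drop {clear(g), handempty, on(g,d)}, keep {ontable(d)}, require {clear(d), holding(g)}
    → {clear(d), holding(g), ontable(d)}
  through step 2 (unstack(g,c)): drop {holding(g)}, keep {clear(d), ontable(d)}, require {clear(g), handempty, on(g,c)}
    → {clear(d), clear(g), handempty, on(g,c), ontable(d)}
  through step 1 (putdown(c)): drop {handempty}, keep {clear(d), clear(g), on(g,c), ontable(d)}, require {holding(c)}
    → {clear(d), clear(g), holding(c), on(g,c), ontable(d)}

== RESULT ==
["clear(d)", "clear(g)", "holding(c)", "on(g,c)", "ontable(d)"]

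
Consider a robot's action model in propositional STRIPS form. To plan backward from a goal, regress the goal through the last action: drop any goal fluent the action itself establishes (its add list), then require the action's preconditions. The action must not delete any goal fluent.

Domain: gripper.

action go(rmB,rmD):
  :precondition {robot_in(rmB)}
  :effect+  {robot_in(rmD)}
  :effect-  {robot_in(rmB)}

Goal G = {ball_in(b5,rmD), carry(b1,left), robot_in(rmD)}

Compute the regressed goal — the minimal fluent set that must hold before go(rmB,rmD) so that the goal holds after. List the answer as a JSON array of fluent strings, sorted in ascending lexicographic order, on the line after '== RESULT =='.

Compute (G \ add) ∪ pre:
  G ∩ del = {}  (empty — regression defined)
  G \ add = {ball_in(b5,rmD), carry(b1,left), robot_in(rmD)} \ {robot_in(rmD)} = {ball_in(b5,rmD), carry(b1,left)}
  ∪ pre   = {ball_in(b5,rmD), carry(b1,left)} ∪ {robot_in(rmB)}
          = {ball_in(b5,rmD), carry(b1,left), robot_in(rmB)}

== RESULT ==
["ball_in(b5,rmD)", "carry(b1,left)", "robot_in(rmB)"]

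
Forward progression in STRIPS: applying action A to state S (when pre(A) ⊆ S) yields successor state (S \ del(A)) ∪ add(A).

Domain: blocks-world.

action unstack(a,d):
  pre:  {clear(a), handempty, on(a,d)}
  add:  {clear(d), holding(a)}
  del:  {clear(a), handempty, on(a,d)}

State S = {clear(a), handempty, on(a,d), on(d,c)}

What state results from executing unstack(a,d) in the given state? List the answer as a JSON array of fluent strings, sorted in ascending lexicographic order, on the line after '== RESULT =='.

Progress:
  pre ⊆ S: {clear(a), handempty, on(a,d)} ⊆ S  — applicable
  S \ del = {on(d,c)}
  ∪ add   = {clear(d), holding(a), on(d,c)}

== RESULT ==
["clear(d)", "holding(a)", "on(d,c)"]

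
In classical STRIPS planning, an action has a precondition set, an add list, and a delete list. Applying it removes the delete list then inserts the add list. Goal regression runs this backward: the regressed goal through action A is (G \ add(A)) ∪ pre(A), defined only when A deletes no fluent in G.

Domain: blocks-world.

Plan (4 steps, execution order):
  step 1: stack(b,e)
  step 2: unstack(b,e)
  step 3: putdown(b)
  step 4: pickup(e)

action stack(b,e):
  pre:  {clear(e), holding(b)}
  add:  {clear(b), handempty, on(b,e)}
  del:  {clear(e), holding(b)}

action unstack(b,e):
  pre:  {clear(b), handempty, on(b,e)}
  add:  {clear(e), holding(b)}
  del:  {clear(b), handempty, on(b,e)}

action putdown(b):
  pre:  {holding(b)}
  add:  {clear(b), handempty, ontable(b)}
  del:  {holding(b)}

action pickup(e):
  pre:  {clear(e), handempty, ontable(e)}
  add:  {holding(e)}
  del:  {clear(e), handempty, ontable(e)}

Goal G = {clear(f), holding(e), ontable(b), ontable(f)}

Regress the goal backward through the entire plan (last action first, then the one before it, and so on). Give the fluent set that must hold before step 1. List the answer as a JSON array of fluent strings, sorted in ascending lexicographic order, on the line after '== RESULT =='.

Regress step by step:
  through step 4 (pickup(e)): drop {holding(e)}, keep {clear(f), ontable(b), ontable(f)}, require {clear(e), handempty, ontable(e)}
    → {clear(e), clear(f), handempty, ontable(b), ontable(e), ontable(f)}
  through step 3 (putdown(b)): drop {handempty, ontable(b)}, keep {clear(e), clear(f), ontable(e), ontable(f)}, require {holding(b)}
    → {clear(e), clear(f), holding(b), ontable(e), ontable(f)}
  through step 2 (unstack(b,e)): drop {clear(e), holding(b)}, keep {clear(f), ontable(e), ontable(f)}, require {clear(b), handempty, on(b,e)}
    → {clear(b), clear(f), handempty, on(b,e), ontable(e), ontable(f)}
  through step 1 (stack(b,e)): drop {clear(b), handempty, on(b,e)}, keep {clear(f), ontable(e), ontable(f)}, require {clear(e), holding(b)}
    → {clear(e), clear(f), holding(b), ontable(e), ontable(f)}

== RESULT ==
["clear(e)", "clear(f)", "holding(b)", "ontable(e)", "ontable(f)"]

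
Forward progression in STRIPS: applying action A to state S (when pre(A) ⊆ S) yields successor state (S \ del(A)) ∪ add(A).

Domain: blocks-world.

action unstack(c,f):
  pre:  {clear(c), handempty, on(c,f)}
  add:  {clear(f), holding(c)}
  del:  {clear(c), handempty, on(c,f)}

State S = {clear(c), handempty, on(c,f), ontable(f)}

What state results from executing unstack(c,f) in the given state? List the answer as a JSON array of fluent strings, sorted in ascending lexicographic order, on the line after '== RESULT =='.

Progress:
  pre ⊆ S: {clear(c), handempty, on(c,f)} ⊆ S  — applicable
  S \ del = {ontable(f)}
  ∪ add   = {clear(f), holding(c), ontable(f)}

== RESULT ==
["clear(f)", "holding(c)", "ontable(f)"]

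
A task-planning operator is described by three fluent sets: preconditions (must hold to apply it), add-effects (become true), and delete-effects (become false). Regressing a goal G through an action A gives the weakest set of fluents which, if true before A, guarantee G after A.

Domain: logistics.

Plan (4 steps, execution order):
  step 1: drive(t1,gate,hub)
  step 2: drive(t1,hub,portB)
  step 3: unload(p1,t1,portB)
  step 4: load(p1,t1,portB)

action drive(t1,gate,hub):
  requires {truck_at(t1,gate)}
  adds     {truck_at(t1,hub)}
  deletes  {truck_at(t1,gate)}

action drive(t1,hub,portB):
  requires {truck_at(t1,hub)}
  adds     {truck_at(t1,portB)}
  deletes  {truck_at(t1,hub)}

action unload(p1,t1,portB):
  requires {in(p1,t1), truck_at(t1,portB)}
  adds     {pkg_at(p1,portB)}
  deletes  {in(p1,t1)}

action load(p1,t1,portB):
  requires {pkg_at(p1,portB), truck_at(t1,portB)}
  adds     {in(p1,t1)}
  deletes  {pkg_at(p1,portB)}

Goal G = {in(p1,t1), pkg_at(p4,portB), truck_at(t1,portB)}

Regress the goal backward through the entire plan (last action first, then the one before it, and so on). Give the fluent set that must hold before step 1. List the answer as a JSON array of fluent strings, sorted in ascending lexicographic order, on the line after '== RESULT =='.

Work backward from the goal:
  through step 4 (load(p1,t1,portB)): drop {in(p1,t1)}, keep {pkg_at(p4,portB), truck_at(t1,portB)}, require {pkg_at(p1,portB), truck_at(t1,portB)}
    → {pkg_at(p1,portB), pkg_at(p4,portB), truck_at(t1,portB)}
  through step 3 (unload(p1,t1,portB)): drop {pkg_at(p1,portB)}, keep {pkg_at(p4,portB), truck_at(t1,portB)}, require {in(p1,t1), truck_at(t1,portB)}
    → {in(p1,t1), pkg_at(p4,portB), truck_at(t1,portB)}
  through step 2 (drive(t1,hub,portB)): drop {truck_at(t1,portB)}, keep {in(p1,t1), pkg_at(p4,portB)}, require {truck_at(t1,hub)}
    → {in(p1,t1), pkg_at(p4,portB), truck_at(t1,hub)}
  through step 1 (drive(t1,gate,hub)): drop {truck_at(t1,hub)}, keep {in(p1,t1), pkg_at(p4,portB)}, require {truck_at(t1,gate)}
    → {in(p1,t1), pkg_at(p4,portB), truck_at(t1,gate)}

== RESULT ==
["in(p1,t1)", "pkg_at(p4,portB)", "truck_at(t1,gate)"]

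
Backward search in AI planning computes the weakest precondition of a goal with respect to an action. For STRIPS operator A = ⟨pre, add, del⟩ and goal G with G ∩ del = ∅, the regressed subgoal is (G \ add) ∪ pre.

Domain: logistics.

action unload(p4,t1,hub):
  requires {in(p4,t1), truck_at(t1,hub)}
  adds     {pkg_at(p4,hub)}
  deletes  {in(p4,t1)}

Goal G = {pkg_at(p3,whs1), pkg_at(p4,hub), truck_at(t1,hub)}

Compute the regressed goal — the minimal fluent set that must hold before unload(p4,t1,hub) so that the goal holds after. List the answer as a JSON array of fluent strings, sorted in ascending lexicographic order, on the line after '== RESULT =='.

Regress:
  G ∩ del = {}  (empty — regression defined)
  G \ add = {pkg_at(p3,whs1), pkg_at(p4,hub), truck_at(t1,hub)} \ {pkg_at(p4,hub)} = {pkg_at(p3,whs1), truck_at(t1,hub)}
  ∪ pre   = {pkg_at(p3,whs1), truck_at(t1,hub)} ∪ {in(p4,t1), truck_at(t1,hub)}
          = {in(p4,t1), pkg_at(p3,whs1), truck_at(t1,hub)}

== RESULT ==
["in(p4,t1)", "pkg_at(p3,whs1)", "truck_at(t1,hub)"]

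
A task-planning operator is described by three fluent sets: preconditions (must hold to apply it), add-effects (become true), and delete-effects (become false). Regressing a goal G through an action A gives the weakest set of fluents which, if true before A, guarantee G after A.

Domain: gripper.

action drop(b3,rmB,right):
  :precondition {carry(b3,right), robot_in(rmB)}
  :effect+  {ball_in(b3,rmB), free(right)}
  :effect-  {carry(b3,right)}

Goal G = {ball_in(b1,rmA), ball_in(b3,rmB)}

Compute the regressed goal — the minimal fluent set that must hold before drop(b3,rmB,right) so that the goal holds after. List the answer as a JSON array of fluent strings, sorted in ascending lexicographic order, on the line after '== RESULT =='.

Regress:
  G ∩ del = {}  (empty — regression defined)
  G \ add = {ball_in(b1,rmA), ball_in(b3,rmB)} \ {ball_in(b3,rmB), free(right)} = {ball_in(b1,rmA)}
  ∪ pre   = {ball_in(b1,rmA)} ∪ {carry(b3,right), robot_in(rmB)}
          = {ball_in(b1,rmA), carry(b3,right), robot_in(rmB)}

== RESULT ==
["ball_in(b1,rmA)", "carry(b3,right)", "robot_in(rmB)"]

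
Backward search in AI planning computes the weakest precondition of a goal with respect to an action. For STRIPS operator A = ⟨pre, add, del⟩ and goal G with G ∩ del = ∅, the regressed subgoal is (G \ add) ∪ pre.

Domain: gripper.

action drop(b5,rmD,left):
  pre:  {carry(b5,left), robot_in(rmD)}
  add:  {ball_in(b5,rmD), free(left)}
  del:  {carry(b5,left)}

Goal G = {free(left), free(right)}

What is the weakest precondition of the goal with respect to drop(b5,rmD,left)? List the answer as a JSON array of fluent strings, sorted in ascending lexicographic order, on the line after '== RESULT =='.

Regress:
  G ∩ del = {}  (empty — regression defined)
  G \ add = {free(left), free(right)} \ {ball_in(b5,rmD), free(left)} = {free(right)}
  ∪ pre   = {free(right)} ∪ {carry(b5,left), robot_in(rmD)}
          = {carry(b5,left), free(right), robot_in(rmD)}

== RESULT ==
["carry(b5,left)", "free(right)", "robot_in(rmD)"]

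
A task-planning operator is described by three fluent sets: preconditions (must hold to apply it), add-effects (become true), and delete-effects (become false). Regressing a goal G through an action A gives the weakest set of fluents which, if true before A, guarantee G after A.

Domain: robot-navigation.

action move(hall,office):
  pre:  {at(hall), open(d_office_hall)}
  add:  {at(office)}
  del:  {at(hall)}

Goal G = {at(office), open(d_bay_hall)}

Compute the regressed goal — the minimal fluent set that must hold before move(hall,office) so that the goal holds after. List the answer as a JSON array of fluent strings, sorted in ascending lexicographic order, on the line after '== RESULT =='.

Compute (G \ add) ∪ pre:
  G ∩ del = {}  (empty — regression defined)
  G \ add = {at(office), open(d_bay_hall)} \ {at(office)} = {open(d_bay_hall)}
  ∪ pre   = {open(d_bay_hall)} ∪ {at(hall), open(d_office_hall)}
          = {at(hall), open(d_bay_hall), open(d_office_hall)}

== RESULT ==
["at(hall)", "open(d_bay_hall)", "open(d_office_hall)"]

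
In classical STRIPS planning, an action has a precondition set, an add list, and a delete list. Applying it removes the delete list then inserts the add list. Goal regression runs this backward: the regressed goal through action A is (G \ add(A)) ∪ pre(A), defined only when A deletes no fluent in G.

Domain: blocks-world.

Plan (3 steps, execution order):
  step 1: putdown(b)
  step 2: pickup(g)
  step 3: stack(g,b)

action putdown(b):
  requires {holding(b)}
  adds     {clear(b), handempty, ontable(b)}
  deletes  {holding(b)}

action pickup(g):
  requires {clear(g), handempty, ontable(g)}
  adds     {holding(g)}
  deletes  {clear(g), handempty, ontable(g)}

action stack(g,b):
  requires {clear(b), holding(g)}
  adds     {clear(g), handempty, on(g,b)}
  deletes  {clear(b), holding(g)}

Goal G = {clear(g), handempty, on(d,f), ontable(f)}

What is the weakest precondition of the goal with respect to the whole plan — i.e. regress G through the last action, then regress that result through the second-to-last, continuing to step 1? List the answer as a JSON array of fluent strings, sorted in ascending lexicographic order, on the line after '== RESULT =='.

Regress step by step:
  through step 3 (stack(g,b)): drop {clear(g), handempty}, keep {on(d,f), ontable(f)}, require {clear(b), holding(g)}
    → {clear(b), holding(g), on(d,f), ontable(f)}
  through step 2 (pickup(g)): drop {holding(g)}, keep {clear(b), on(d,f), ontable(f)}, require {clear(g), handempty, ontable(g)}
    → {clear(b), clear(g), handempty, on(d,f), ontable(f), ontable(g)}
  through step 1 (putdown(b)): drop {clear(b), handempty}, keep {clear(g), on(d,f), ontable(f), ontable(g)}, require {holding(b)}
    → {clear(g), holding(b), on(d,f), ontable(f), ontable(g)}

== RESULT ==
["clear(g)", "holding(b)", "on(d,f)", "ontable(f)", "ontable(g)"]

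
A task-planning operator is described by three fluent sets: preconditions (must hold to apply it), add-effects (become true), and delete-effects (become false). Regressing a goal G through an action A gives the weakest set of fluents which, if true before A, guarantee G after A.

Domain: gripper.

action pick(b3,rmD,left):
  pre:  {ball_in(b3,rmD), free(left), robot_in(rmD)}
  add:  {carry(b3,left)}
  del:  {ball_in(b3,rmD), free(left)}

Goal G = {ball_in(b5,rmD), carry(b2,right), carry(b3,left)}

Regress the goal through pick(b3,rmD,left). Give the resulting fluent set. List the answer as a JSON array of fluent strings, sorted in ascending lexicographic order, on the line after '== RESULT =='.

Regress:
  G ∩ del = {}  (empty — regression defined)
  G \ add = {ball_in(b5,rmD), carry(b2,right), carry(b3,left)} \ {carry(b3,left)} = {ball_in(b5,rmD), carry(b2,right)}
  ∪ pre   = {ball_in(b5,rmD), carry(b2,right)} ∪ {ball_in(b3,rmD), free(left), robot_in(rmD)}
          = {ball_in(b3,rmD), ball_in(b5,rmD), carry(b2,right), free(left), robot_in(rmD)}

== RESULT ==
["ball_in(b3,rmD)", "ball_in(b5,rmD)", "carry(b2,right)", "free(left)", "robot_in(rmD)"]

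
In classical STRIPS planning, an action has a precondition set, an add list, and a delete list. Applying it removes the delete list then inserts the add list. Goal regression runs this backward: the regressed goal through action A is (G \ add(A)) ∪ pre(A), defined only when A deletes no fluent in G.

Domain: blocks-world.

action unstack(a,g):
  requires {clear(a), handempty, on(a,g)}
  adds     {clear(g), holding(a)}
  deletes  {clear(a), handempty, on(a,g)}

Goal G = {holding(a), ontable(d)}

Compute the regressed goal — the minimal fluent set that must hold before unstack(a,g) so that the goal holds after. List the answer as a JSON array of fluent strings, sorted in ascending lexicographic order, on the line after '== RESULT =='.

Compute (G \ add) ∪ pre:
  G ∩ del = {}  (empty — regression defined)
  G \ add = {holding(a), ontable(d)} \ {clear(g), holding(a)} = {ontable(d)}
  ∪ pre   = {ontable(d)} ∪ {clear(a), handempty, on(a,g)}
          = {clear(a), handempty, on(a,g), ontable(d)}

== RESULT ==
["clear(a)", "handempty", "on(a,g)", "ontable(d)"]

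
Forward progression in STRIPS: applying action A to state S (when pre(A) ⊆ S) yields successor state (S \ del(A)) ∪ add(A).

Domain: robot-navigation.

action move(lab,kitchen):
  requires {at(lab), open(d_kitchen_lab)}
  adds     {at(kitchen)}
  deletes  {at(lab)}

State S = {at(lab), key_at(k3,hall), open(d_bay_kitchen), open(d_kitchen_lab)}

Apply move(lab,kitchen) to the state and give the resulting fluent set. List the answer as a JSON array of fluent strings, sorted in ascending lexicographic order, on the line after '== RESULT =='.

Progress:
  pre ⊆ S: {at(lab), open(d_kitchen_lab)} ⊆ S  — applicable
  S \ del = {key_at(k3,hall), open(d_bay_kitchen), open(d_kitchen_lab)}
  ∪ add   = {at(kitchen), key_at(k3,hall), open(d_bay_kitchen), open(d_kitchen_lab)}

== RESULT ==
["at(kitchen)", "key_at(k3,hall)", "open(d_bay_kitchen)", "open(d_kitchen_lab)"]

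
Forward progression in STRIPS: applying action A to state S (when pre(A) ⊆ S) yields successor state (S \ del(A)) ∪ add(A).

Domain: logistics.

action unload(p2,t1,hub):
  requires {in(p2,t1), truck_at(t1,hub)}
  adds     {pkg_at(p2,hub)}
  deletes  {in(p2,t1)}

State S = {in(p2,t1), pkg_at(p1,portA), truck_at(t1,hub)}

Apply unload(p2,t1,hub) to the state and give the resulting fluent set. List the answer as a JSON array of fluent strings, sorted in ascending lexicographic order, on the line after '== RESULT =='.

Compute (S \ del) ∪ add:
  pre ⊆ S: {in(p2,t1), truck_at(t1,hub)} ⊆ S  — applicable
  S \ del = {pkg_at(p1,portA), truck_at(t1,hub)}
  ∪ add   = {pkg_at(p1,portA), pkg_at(p2,hub), truck_at(t1,hub)}

== RESULT ==
["pkg_at(p1,portA)", "pkg_at(p2,hub)", "truck_at(t1,hub)"]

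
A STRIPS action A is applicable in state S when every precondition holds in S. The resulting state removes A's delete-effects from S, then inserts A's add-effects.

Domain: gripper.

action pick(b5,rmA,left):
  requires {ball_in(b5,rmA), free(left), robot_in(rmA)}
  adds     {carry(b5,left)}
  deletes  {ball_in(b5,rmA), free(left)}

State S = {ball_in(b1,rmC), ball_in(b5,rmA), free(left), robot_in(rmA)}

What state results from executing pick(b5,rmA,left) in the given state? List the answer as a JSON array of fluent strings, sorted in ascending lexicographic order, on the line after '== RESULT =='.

Progress:
  pre ⊆ S: {ball_in(b5,rmA), free(left), robot_in(rmA)} ⊆ S  — applicable
  S \ del = {ball_in(b1,rmC), robot_in(rmA)}
  ∪ add   = {ball_in(b1,rmC), carry(b5,left), robot_in(rmA)}

== RESULT ==
["ball_in(b1,rmC)", "carry(b5,left)", "robot_in(rmA)"]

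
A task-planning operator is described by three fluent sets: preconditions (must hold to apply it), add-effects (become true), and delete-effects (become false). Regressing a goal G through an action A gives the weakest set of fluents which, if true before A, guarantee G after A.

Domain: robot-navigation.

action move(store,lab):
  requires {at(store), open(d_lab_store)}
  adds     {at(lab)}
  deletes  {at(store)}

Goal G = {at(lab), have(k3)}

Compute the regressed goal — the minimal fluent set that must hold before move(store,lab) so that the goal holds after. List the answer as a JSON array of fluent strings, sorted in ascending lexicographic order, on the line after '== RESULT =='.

Regress:
  G ∩ del = {}  (empty — regression defined)
  G \ add = {at(lab), have(k3)} \ {at(lab)} = {have(k3)}
  ∪ pre   = {have(k3)} ∪ {at(store), open(d_lab_store)}
          = {at(store), have(k3), open(d_lab_store)}

== RESULT ==
["at(store)", "have(k3)", "open(d_lab_store)"]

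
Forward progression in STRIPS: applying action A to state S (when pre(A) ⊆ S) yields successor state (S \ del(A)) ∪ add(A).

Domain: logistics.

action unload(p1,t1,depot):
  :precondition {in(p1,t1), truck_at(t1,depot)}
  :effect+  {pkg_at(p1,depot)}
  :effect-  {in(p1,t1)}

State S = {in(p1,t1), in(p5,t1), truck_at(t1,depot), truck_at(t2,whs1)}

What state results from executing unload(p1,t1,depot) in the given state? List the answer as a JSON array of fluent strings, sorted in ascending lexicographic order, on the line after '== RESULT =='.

Compute (S \ del) ∪ add:
  pre ⊆ S: {in(p1,t1), truck_at(t1,depot)} ⊆ S  — applicable
  S \ del = {in(p5,t1), truck_at(t1,depot), truck_at(t2,whs1)}
  ∪ add   = {in(p5,t1), pkg_at(p1,depot), truck_at(t1,depot), truck_at(t2,whs1)}

== RESULT ==
["in(p5,t1)", "pkg_at(p1,depot)", "truck_at(t1,depot)", "truck_at(t2,whs1)"]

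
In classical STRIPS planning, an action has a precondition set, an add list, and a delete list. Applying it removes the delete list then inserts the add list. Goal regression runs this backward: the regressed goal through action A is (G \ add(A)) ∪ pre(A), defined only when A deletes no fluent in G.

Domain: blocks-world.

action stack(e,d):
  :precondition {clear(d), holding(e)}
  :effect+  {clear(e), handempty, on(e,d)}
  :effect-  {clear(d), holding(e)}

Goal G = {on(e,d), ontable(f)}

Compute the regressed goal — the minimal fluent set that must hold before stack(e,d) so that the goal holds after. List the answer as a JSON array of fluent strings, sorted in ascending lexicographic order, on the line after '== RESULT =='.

Compute (G \ add) ∪ pre:
  G ∩ del = {}  (empty — regression defined)
  G \ add = {on(e,d), ontable(f)} \ {clear(e), handempty, on(e,d)} = {ontable(f)}
  ∪ pre   = {ontable(f)} ∪ {clear(d), holding(e)}
          = {clear(d), holding(e), ontable(f)}

== RESULT ==
["clear(d)", "holding(e)", "ontable(f)"]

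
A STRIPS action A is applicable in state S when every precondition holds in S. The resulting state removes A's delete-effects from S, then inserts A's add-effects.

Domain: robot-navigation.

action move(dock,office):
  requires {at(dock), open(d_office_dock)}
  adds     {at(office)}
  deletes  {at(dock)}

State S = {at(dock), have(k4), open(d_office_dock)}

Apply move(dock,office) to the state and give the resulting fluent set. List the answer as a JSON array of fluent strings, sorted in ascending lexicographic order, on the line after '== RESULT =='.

Progress:
  pre ⊆ S: {at(dock), open(d_office_dock)} ⊆ S  — applicable
  S \ del = {have(k4), open(d_office_dock)}
  ∪ add   = {at(office), have(k4), open(d_office_dock)}

== RESULT ==
["at(office)", "have(k4)", "open(d_office_dock)"]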